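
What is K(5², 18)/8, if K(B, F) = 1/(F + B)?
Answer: 1/344 ≈ 0.0029070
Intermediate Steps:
K(B, F) = 1/(B + F)
K(5², 18)/8 = 1/((5² + 18)*8) = (⅛)/(25 + 18) = (⅛)/43 = (1/43)*(⅛) = 1/344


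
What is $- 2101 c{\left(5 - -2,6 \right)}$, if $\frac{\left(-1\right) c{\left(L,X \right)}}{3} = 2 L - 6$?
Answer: $50424$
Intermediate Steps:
$c{\left(L,X \right)} = 18 - 6 L$ ($c{\left(L,X \right)} = - 3 \left(2 L - 6\right) = - 3 \left(-6 + 2 L\right) = 18 - 6 L$)
$- 2101 c{\left(5 - -2,6 \right)} = - 2101 \left(18 - 6 \left(5 - -2\right)\right) = - 2101 \left(18 - 6 \left(5 + 2\right)\right) = - 2101 \left(18 - 42\right) = \left(-2101\right) \left(-24\right) = 50424$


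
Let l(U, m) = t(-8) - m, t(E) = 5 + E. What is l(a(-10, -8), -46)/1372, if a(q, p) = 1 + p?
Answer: 43/1372 ≈ 0.031341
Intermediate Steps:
l(U, m) = -3 - m (l(U, m) = (5 - 8) - m = -3 - m)
l(a(-10, -8), -46)/1372 = (-3 - 1*(-46))/1372 = (-3 + 46)*(1/1372) = 43*(1/1372) = 43/1372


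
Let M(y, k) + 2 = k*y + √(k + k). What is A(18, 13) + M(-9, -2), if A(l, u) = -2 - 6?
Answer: 8 + 2*I ≈ 8.0 + 2.0*I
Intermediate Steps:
A(l, u) = -8
M(y, k) = -2 + k*y + √2*√k (M(y, k) = -2 + (k*y + √(k + k)) = -2 + (k*y + √(2*k)) = -2 + (k*y + √2*√k) = -2 + k*y + √2*√k)
A(18, 13) + M(-9, -2) = -8 + (-2 - 2*(-9) + √2*√(-2)) = -8 + (-2 + 18 + √2*(I*√2)) = -8 + (-2 + 18 + 2*I) = -8 + (16 + 2*I) = 8 + 2*I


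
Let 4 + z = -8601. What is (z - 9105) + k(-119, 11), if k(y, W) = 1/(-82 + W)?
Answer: -1257411/71 ≈ -17710.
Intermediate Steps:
z = -8605 (z = -4 - 8601 = -8605)
(z - 9105) + k(-119, 11) = (-8605 - 9105) + 1/(-82 + 11) = -17710 + 1/(-71) = -17710 - 1/71 = -1257411/71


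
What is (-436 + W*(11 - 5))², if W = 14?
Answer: 123904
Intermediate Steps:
(-436 + W*(11 - 5))² = (-436 + 14*(11 - 5))² = (-436 + 14*6)² = (-436 + 84)² = (-352)² = 123904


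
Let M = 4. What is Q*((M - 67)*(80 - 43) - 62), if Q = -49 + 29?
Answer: 47860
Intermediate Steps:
Q = -20
Q*((M - 67)*(80 - 43) - 62) = -20*((4 - 67)*(80 - 43) - 62) = -20*(-63*37 - 62) = -20*(-2331 - 62) = -20*(-2393) = 47860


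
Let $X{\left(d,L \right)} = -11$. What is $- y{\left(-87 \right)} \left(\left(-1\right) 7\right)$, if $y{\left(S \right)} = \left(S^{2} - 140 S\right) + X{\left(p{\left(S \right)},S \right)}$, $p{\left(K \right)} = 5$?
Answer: $138166$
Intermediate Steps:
$y{\left(S \right)} = -11 + S^{2} - 140 S$ ($y{\left(S \right)} = \left(S^{2} - 140 S\right) - 11 = -11 + S^{2} - 140 S$)
$- y{\left(-87 \right)} \left(\left(-1\right) 7\right) = - (-11 + \left(-87\right)^{2} - -12180) \left(\left(-1\right) 7\right) = - (-11 + 7569 + 12180) \left(-7\right) = \left(-1\right) 19738 \left(-7\right) = \left(-19738\right) \left(-7\right) = 138166$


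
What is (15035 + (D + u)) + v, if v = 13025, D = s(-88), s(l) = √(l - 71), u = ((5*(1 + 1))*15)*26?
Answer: 31960 + I*√159 ≈ 31960.0 + 12.61*I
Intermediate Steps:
u = 3900 (u = ((5*2)*15)*26 = (10*15)*26 = 150*26 = 3900)
s(l) = √(-71 + l)
D = I*√159 (D = √(-71 - 88) = √(-159) = I*√159 ≈ 12.61*I)
(15035 + (D + u)) + v = (15035 + (I*√159 + 3900)) + 13025 = (15035 + (3900 + I*√159)) + 13025 = (18935 + I*√159) + 13025 = 31960 + I*√159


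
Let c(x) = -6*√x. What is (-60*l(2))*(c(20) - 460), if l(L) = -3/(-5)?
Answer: 16560 + 432*√5 ≈ 17526.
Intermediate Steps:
l(L) = ⅗ (l(L) = -3*(-⅕) = ⅗)
(-60*l(2))*(c(20) - 460) = (-60*⅗)*(-12*√5 - 460) = -36*(-12*√5 - 460) = -36*(-460 - 12*√5) = 16560 + 432*√5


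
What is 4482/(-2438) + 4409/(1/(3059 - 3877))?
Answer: -4396401319/1219 ≈ -3.6066e+6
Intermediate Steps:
4482/(-2438) + 4409/(1/(3059 - 3877)) = 4482*(-1/2438) + 4409/(1/(-818)) = -2241/1219 + 4409/(-1/818) = -2241/1219 + 4409*(-818) = -2241/1219 - 3606562 = -4396401319/1219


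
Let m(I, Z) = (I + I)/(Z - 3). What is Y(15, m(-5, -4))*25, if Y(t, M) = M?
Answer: 250/7 ≈ 35.714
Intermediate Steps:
m(I, Z) = 2*I/(-3 + Z) (m(I, Z) = (2*I)/(-3 + Z) = 2*I/(-3 + Z))
Y(15, m(-5, -4))*25 = (2*(-5)/(-3 - 4))*25 = (2*(-5)/(-7))*25 = (2*(-5)*(-⅐))*25 = (10/7)*25 = 250/7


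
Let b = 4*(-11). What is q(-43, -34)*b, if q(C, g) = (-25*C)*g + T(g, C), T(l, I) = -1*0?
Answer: 1608200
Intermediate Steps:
T(l, I) = 0
q(C, g) = -25*C*g (q(C, g) = (-25*C)*g + 0 = -25*C*g + 0 = -25*C*g)
b = -44
q(-43, -34)*b = -25*(-43)*(-34)*(-44) = -36550*(-44) = 1608200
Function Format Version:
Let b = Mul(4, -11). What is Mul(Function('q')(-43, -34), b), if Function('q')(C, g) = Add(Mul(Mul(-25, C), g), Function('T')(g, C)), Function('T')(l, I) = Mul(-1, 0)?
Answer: 1608200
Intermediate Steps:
Function('T')(l, I) = 0
Function('q')(C, g) = Mul(-25, C, g) (Function('q')(C, g) = Add(Mul(Mul(-25, C), g), 0) = Add(Mul(-25, C, g), 0) = Mul(-25, C, g))
b = -44
Mul(Function('q')(-43, -34), b) = Mul(Mul(-25, -43, -34), -44) = Mul(-36550, -44) = 1608200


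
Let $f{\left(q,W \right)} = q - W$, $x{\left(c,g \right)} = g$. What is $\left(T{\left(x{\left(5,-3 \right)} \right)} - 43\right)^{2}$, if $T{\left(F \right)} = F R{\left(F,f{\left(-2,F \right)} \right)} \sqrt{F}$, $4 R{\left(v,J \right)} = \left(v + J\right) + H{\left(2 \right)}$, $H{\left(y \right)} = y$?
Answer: $1849$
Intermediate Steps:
$R{\left(v,J \right)} = \frac{1}{2} + \frac{J}{4} + \frac{v}{4}$ ($R{\left(v,J \right)} = \frac{\left(v + J\right) + 2}{4} = \frac{\left(J + v\right) + 2}{4} = \frac{2 + J + v}{4} = \frac{1}{2} + \frac{J}{4} + \frac{v}{4}$)
$T{\left(F \right)} = 0$ ($T{\left(F \right)} = F \left(\frac{1}{2} + \frac{-2 - F}{4} + \frac{F}{4}\right) \sqrt{F} = F \left(\frac{1}{2} - \left(\frac{1}{2} + \frac{F}{4}\right) + \frac{F}{4}\right) \sqrt{F} = F 0 \sqrt{F} = 0 \sqrt{F} = 0$)
$\left(T{\left(x{\left(5,-3 \right)} \right)} - 43\right)^{2} = \left(0 - 43\right)^{2} = \left(-43\right)^{2} = 1849$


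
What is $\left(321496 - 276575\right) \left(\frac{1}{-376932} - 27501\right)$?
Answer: $- \frac{465651397437293}{376932} \approx -1.2354 \cdot 10^{9}$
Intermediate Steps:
$\left(321496 - 276575\right) \left(\frac{1}{-376932} - 27501\right) = 44921 \left(- \frac{1}{376932} - 27501\right) = 44921 \left(- \frac{10366006933}{376932}\right) = - \frac{465651397437293}{376932}$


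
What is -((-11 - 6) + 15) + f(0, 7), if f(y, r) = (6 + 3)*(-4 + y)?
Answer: -34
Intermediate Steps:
f(y, r) = -36 + 9*y (f(y, r) = 9*(-4 + y) = -36 + 9*y)
-((-11 - 6) + 15) + f(0, 7) = -((-11 - 6) + 15) + (-36 + 9*0) = -(-17 + 15) + (-36 + 0) = -1*(-2) - 36 = 2 - 36 = -34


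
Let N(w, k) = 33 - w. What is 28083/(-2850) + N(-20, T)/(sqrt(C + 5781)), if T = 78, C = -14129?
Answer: -9361/950 - 53*I*sqrt(2087)/4174 ≈ -9.8537 - 0.58008*I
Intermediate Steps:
28083/(-2850) + N(-20, T)/(sqrt(C + 5781)) = 28083/(-2850) + (33 - 1*(-20))/(sqrt(-14129 + 5781)) = 28083*(-1/2850) + (33 + 20)/(sqrt(-8348)) = -9361/950 + 53/((2*I*sqrt(2087))) = -9361/950 + 53*(-I*sqrt(2087)/4174) = -9361/950 - 53*I*sqrt(2087)/4174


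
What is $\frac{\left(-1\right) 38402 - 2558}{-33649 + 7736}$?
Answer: $\frac{40960}{25913} \approx 1.5807$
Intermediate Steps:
$\frac{\left(-1\right) 38402 - 2558}{-33649 + 7736} = \frac{-38402 - 2558}{-25913} = \left(-40960\right) \left(- \frac{1}{25913}\right) = \frac{40960}{25913}$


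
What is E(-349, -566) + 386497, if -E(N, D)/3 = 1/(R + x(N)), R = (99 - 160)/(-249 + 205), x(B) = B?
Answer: 5911471747/15295 ≈ 3.8650e+5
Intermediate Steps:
R = 61/44 (R = -61/(-44) = -61*(-1/44) = 61/44 ≈ 1.3864)
E(N, D) = -3/(61/44 + N)
E(-349, -566) + 386497 = -132/(61 + 44*(-349)) + 386497 = -132/(61 - 15356) + 386497 = -132/(-15295) + 386497 = -132*(-1/15295) + 386497 = 132/15295 + 386497 = 5911471747/15295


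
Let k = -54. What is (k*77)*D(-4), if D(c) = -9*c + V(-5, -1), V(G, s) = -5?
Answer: -128898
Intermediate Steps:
D(c) = -5 - 9*c (D(c) = -9*c - 5 = -5 - 9*c)
(k*77)*D(-4) = (-54*77)*(-5 - 9*(-4)) = -4158*(-5 + 36) = -4158*31 = -128898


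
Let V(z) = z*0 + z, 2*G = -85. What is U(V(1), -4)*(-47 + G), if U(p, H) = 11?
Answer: -1969/2 ≈ -984.50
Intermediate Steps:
G = -85/2 (G = (½)*(-85) = -85/2 ≈ -42.500)
V(z) = z (V(z) = 0 + z = z)
U(V(1), -4)*(-47 + G) = 11*(-47 - 85/2) = 11*(-179/2) = -1969/2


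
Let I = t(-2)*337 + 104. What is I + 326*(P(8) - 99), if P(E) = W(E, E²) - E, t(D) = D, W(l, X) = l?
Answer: -32844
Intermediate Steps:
I = -570 (I = -2*337 + 104 = -674 + 104 = -570)
P(E) = 0 (P(E) = E - E = 0)
I + 326*(P(8) - 99) = -570 + 326*(0 - 99) = -570 + 326*(-99) = -570 - 32274 = -32844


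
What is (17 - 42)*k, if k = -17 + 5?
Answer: 300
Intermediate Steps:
k = -12
(17 - 42)*k = (17 - 42)*(-12) = -25*(-12) = 300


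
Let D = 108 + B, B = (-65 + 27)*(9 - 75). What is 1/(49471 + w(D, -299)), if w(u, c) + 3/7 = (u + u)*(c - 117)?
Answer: -7/14889290 ≈ -4.7014e-7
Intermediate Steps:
B = 2508 (B = -38*(-66) = 2508)
D = 2616 (D = 108 + 2508 = 2616)
w(u, c) = -3/7 + 2*u*(-117 + c) (w(u, c) = -3/7 + (u + u)*(c - 117) = -3/7 + (2*u)*(-117 + c) = -3/7 + 2*u*(-117 + c))
1/(49471 + w(D, -299)) = 1/(49471 + (-3/7 - 234*2616 + 2*(-299)*2616)) = 1/(49471 + (-3/7 - 612144 - 1564368)) = 1/(49471 - 15235587/7) = 1/(-14889290/7) = -7/14889290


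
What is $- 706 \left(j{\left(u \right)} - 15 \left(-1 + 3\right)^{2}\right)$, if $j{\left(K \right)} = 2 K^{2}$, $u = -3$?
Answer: $29652$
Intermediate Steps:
$- 706 \left(j{\left(u \right)} - 15 \left(-1 + 3\right)^{2}\right) = - 706 \left(2 \left(-3\right)^{2} - 15 \left(-1 + 3\right)^{2}\right) = - 706 \left(2 \cdot 9 - 15 \cdot 2^{2}\right) = - 706 \left(18 - 60\right) = \left(-706\right) \left(-42\right) = 29652$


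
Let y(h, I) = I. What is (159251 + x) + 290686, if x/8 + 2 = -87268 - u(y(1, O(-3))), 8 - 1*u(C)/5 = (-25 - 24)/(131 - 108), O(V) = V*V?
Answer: -5718449/23 ≈ -2.4863e+5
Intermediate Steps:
O(V) = V**2
u(C) = 1165/23 (u(C) = 40 - 5*(-25 - 24)/(131 - 108) = 40 - (-245)/23 = 40 - 5*(-49/23) = 40 + 245/23 = 1165/23)
x = -16067000/23 (x = -16 + 8*(-87268 - 1*1165/23) = -16 + 8*(-87268 - 1165/23) = -16 + 8*(-2008329/23) = -16 - 16066632/23 = -16067000/23 ≈ -6.9857e+5)
(159251 + x) + 290686 = (159251 - 16067000/23) + 290686 = -12404227/23 + 290686 = -5718449/23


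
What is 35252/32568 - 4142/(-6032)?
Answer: 21721045/12278136 ≈ 1.7691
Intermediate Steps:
35252/32568 - 4142/(-6032) = 35252*(1/32568) - 4142*(-1/6032) = 8813/8142 + 2071/3016 = 21721045/12278136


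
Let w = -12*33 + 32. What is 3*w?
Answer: -1092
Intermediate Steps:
w = -364 (w = -396 + 32 = -364)
3*w = 3*(-364) = -1092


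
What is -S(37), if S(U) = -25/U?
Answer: 25/37 ≈ 0.67568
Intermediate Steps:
-S(37) = -(-25)/37 = -1*(-25/37) = 25/37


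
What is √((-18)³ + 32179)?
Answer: √26347 ≈ 162.32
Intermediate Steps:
√((-18)³ + 32179) = √(-5832 + 32179) = √26347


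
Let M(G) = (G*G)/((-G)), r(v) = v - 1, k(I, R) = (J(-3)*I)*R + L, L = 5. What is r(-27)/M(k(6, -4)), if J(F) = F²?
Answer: -28/211 ≈ -0.13270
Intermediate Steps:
k(I, R) = 5 + 9*I*R (k(I, R) = ((-3)²*I)*R + 5 = (9*I)*R + 5 = 9*I*R + 5 = 5 + 9*I*R)
r(v) = -1 + v
M(G) = -G (M(G) = G²*(-1/G) = -G)
r(-27)/M(k(6, -4)) = (-1 - 27)/((-(5 + 9*6*(-4)))) = -28*(-1/(5 - 216)) = -28/((-1*(-211))) = -28/211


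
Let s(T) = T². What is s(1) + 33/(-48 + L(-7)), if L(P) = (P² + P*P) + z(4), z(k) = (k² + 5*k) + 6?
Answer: 125/92 ≈ 1.3587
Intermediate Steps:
z(k) = 6 + k² + 5*k
L(P) = 42 + 2*P² (L(P) = (P² + P*P) + (6 + 4² + 5*4) = (P² + P²) + (6 + 16 + 20) = 2*P² + 42 = 42 + 2*P²)
s(1) + 33/(-48 + L(-7)) = 1² + 33/(-48 + (42 + 2*(-7)²)) = 1 + 33/(-48 + (42 + 2*49)) = 1 + 33/(-48 + (42 + 98)) = 1 + 33/(-48 + 140) = 1 + 33/92 = 125/92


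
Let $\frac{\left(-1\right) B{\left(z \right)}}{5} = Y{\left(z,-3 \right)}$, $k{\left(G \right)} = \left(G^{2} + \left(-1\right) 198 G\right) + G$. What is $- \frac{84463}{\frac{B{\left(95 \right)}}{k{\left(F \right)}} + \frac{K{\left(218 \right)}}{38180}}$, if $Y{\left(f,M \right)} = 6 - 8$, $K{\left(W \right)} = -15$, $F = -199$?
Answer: $\frac{12706346479068}{40013} \approx 3.1756 \cdot 10^{8}$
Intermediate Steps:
$Y{\left(f,M \right)} = -2$ ($Y{\left(f,M \right)} = 6 - 8 = -2$)
$k{\left(G \right)} = G^{2} - 197 G$ ($k{\left(G \right)} = \left(G^{2} - 198 G\right) + G = G^{2} - 197 G$)
$B{\left(z \right)} = 10$ ($B{\left(z \right)} = \left(-5\right) \left(-2\right) = 10$)
$- \frac{84463}{\frac{B{\left(95 \right)}}{k{\left(F \right)}} + \frac{K{\left(218 \right)}}{38180}} = - \frac{84463}{\frac{10}{\left(-199\right) \left(-197 - 199\right)} - \frac{15}{38180}} = - \frac{84463}{\frac{10}{\left(-199\right) \left(-396\right)} - \frac{3}{7636}} = - \frac{84463}{\frac{10}{78804} - \frac{3}{7636}} = - \frac{84463}{10 \cdot \frac{1}{78804} - \frac{3}{7636}} = - \frac{84463}{\frac{5}{39402} - \frac{3}{7636}} = - \frac{84463}{- \frac{40013}{150436836}} = \left(-84463\right) \left(- \frac{150436836}{40013}\right) = \frac{12706346479068}{40013}$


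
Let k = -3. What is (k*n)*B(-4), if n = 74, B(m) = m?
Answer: 888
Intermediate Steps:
(k*n)*B(-4) = -3*74*(-4) = -222*(-4) = 888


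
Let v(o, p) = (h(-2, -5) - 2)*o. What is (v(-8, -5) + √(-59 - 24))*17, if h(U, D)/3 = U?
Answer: 1088 + 17*I*√83 ≈ 1088.0 + 154.88*I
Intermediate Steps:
h(U, D) = 3*U
v(o, p) = -8*o (v(o, p) = (3*(-2) - 2)*o = (-6 - 2)*o = -8*o)
(v(-8, -5) + √(-59 - 24))*17 = (-8*(-8) + √(-59 - 24))*17 = (64 + √(-83))*17 = (64 + I*√83)*17 = 1088 + 17*I*√83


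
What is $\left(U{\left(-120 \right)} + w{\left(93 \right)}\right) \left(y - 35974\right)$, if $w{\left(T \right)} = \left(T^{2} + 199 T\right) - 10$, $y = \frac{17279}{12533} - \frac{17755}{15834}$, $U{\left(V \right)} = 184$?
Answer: $- \frac{32517689883335135}{33074587} \approx -9.8316 \cdot 10^{8}$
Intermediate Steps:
$y = \frac{51072271}{198447522}$ ($y = 17279 \cdot \frac{1}{12533} - \frac{17755}{15834} = \frac{17279}{12533} - \frac{17755}{15834} = \frac{51072271}{198447522} \approx 0.25736$)
$w{\left(T \right)} = -10 + T^{2} + 199 T$
$\left(U{\left(-120 \right)} + w{\left(93 \right)}\right) \left(y - 35974\right) = \left(184 + \left(-10 + 93^{2} + 199 \cdot 93\right)\right) \left(\frac{51072271}{198447522} - 35974\right) = \left(184 + \left(-10 + 8649 + 18507\right)\right) \left(- \frac{7138900084157}{198447522}\right) = \left(184 + 27146\right) \left(- \frac{7138900084157}{198447522}\right) = 27330 \left(- \frac{7138900084157}{198447522}\right) = - \frac{32517689883335135}{33074587}$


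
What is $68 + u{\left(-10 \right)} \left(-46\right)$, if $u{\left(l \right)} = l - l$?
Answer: $68$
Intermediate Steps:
$u{\left(l \right)} = 0$
$68 + u{\left(-10 \right)} \left(-46\right) = 68 + 0 \left(-46\right) = 68 + 0 = 68$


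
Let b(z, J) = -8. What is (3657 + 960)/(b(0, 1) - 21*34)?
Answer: -243/38 ≈ -6.3947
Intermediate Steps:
(3657 + 960)/(b(0, 1) - 21*34) = (3657 + 960)/(-8 - 21*34) = 4617/(-8 - 714) = 4617/(-722) = 4617*(-1/722) = -243/38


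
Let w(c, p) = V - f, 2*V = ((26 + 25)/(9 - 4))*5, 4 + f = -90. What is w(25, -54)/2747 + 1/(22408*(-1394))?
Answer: 91043637/2092862384 ≈ 0.043502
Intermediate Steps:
f = -94 (f = -4 - 90 = -94)
V = 51/2 (V = (((26 + 25)/(9 - 4))*5)/2 = ((51/5)*5)/2 = (½)*51 = 51/2 ≈ 25.500)
w(c, p) = 239/2 (w(c, p) = 51/2 - 1*(-94) = 51/2 + 94 = 239/2)
w(25, -54)/2747 + 1/(22408*(-1394)) = (239/2)/2747 + 1/(22408*(-1394)) = (239/2)*(1/2747) + (1/22408)*(-1/1394) = 239/5494 - 1/31236752 = 91043637/2092862384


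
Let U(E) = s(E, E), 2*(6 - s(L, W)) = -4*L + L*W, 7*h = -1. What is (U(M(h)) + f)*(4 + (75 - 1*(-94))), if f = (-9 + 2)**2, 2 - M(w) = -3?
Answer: 18165/2 ≈ 9082.5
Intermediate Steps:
h = -1/7 (h = (1/7)*(-1) = -1/7 ≈ -0.14286)
M(w) = 5 (M(w) = 2 - 1*(-3) = 2 + 3 = 5)
s(L, W) = 6 + 2*L - L*W/2 (s(L, W) = 6 - (-4*L + L*W)/2 = 6 + (2*L - L*W/2) = 6 + 2*L - L*W/2)
f = 49 (f = (-7)**2 = 49)
U(E) = 6 + 2*E - E**2/2 (U(E) = 6 + 2*E - E*E/2 = 6 + 2*E - E**2/2)
(U(M(h)) + f)*(4 + (75 - 1*(-94))) = ((6 + 2*5 - 1/2*5**2) + 49)*(4 + (75 - 1*(-94))) = ((6 + 10 - 1/2*25) + 49)*(4 + (75 + 94)) = ((6 + 10 - 25/2) + 49)*(4 + 169) = (7/2 + 49)*173 = (105/2)*173 = 18165/2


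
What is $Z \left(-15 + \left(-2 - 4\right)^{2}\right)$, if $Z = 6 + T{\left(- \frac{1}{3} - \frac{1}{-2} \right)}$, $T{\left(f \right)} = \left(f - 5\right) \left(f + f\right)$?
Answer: $\frac{553}{6} \approx 92.167$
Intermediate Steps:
$T{\left(f \right)} = 2 f \left(-5 + f\right)$ ($T{\left(f \right)} = \left(-5 + f\right) 2 f = 2 f \left(-5 + f\right)$)
$Z = \frac{79}{18}$ ($Z = 6 + 2 \left(- \frac{1}{3} - \frac{1}{-2}\right) \left(-5 - - \frac{1}{6}\right) = 6 + 2 \left(\left(-1\right) \frac{1}{3} - - \frac{1}{2}\right) \left(-5 - - \frac{1}{6}\right) = 6 + 2 \left(- \frac{1}{3} + \frac{1}{2}\right) \left(-5 + \left(- \frac{1}{3} + \frac{1}{2}\right)\right) = 6 + 2 \cdot \frac{1}{6} \left(-5 + \frac{1}{6}\right) = 6 + 2 \cdot \frac{1}{6} \left(- \frac{29}{6}\right) = 6 - \frac{29}{18} = \frac{79}{18} \approx 4.3889$)
$Z \left(-15 + \left(-2 - 4\right)^{2}\right) = \frac{79 \left(-15 + \left(-2 - 4\right)^{2}\right)}{18} = \frac{79 \left(-15 + \left(-6\right)^{2}\right)}{18} = \frac{79 \left(-15 + 36\right)}{18} = \frac{79}{18} \cdot 21 = \frac{553}{6}$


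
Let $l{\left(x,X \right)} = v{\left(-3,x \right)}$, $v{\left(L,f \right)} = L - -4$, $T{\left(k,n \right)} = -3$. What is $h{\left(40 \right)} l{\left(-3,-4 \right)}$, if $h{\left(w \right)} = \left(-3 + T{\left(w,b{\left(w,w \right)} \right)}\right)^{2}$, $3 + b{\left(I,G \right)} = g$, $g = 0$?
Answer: $36$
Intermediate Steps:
$b{\left(I,G \right)} = -3$ ($b{\left(I,G \right)} = -3 + 0 = -3$)
$h{\left(w \right)} = 36$ ($h{\left(w \right)} = \left(-3 - 3\right)^{2} = \left(-6\right)^{2} = 36$)
$v{\left(L,f \right)} = 4 + L$ ($v{\left(L,f \right)} = L + 4 = 4 + L$)
$l{\left(x,X \right)} = 1$ ($l{\left(x,X \right)} = 4 - 3 = 1$)
$h{\left(40 \right)} l{\left(-3,-4 \right)} = 36 \cdot 1 = 36$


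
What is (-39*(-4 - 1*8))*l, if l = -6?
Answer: -2808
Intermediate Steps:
(-39*(-4 - 1*8))*l = -39*(-4 - 1*8)*(-6) = -39*(-4 - 8)*(-6) = -39*(-12)*(-6) = 468*(-6) = -2808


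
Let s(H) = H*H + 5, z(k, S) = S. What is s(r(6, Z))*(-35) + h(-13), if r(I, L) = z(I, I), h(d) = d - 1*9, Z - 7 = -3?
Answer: -1457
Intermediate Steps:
Z = 4 (Z = 7 - 3 = 4)
h(d) = -9 + d (h(d) = d - 9 = -9 + d)
r(I, L) = I
s(H) = 5 + H**2 (s(H) = H**2 + 5 = 5 + H**2)
s(r(6, Z))*(-35) + h(-13) = (5 + 6**2)*(-35) + (-9 - 13) = (5 + 36)*(-35) - 22 = 41*(-35) - 22 = -1435 - 22 = -1457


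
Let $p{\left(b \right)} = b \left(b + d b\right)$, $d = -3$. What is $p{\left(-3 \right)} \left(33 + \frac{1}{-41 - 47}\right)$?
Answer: $- \frac{26127}{44} \approx -593.79$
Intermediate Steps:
$p{\left(b \right)} = - 2 b^{2}$ ($p{\left(b \right)} = b \left(b - 3 b\right) = b \left(- 2 b\right) = - 2 b^{2}$)
$p{\left(-3 \right)} \left(33 + \frac{1}{-41 - 47}\right) = - 2 \left(-3\right)^{2} \left(33 + \frac{1}{-41 - 47}\right) = \left(-2\right) 9 \left(33 + \frac{1}{-88}\right) = - 18 \left(33 - \frac{1}{88}\right) = \left(-18\right) \frac{2903}{88} = - \frac{26127}{44}$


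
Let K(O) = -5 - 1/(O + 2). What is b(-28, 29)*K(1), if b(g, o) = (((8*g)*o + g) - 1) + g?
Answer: 104848/3 ≈ 34949.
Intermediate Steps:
K(O) = -5 - 1/(2 + O)
b(g, o) = -1 + 2*g + 8*g*o (b(g, o) = ((8*g*o + g) - 1) + g = ((g + 8*g*o) - 1) + g = (-1 + g + 8*g*o) + g = -1 + 2*g + 8*g*o)
b(-28, 29)*K(1) = (-1 + 2*(-28) + 8*(-28)*29)*((-11 - 5*1)/(2 + 1)) = (-1 - 56 - 6496)*((-11 - 5)/3) = -6553*(-16)/3 = -6553*(-16/3) = 104848/3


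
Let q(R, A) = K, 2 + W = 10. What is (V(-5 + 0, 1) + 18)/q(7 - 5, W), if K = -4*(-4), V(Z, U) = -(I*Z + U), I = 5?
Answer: 21/8 ≈ 2.6250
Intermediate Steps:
W = 8 (W = -2 + 10 = 8)
V(Z, U) = -U - 5*Z (V(Z, U) = -(5*Z + U) = -(U + 5*Z) = -U - 5*Z)
K = 16
q(R, A) = 16
(V(-5 + 0, 1) + 18)/q(7 - 5, W) = ((-1*1 - 5*(-5 + 0)) + 18)/16 = ((-1 - 5*(-5)) + 18)/16 = ((-1 + 25) + 18)/16 = (24 + 18)/16 = (1/16)*42 = 21/8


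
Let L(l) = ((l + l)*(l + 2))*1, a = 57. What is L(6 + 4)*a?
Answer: 13680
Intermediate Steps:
L(l) = 2*l*(2 + l) (L(l) = ((2*l)*(2 + l))*1 = (2*l*(2 + l))*1 = 2*l*(2 + l))
L(6 + 4)*a = (2*(6 + 4)*(2 + (6 + 4)))*57 = (2*10*(2 + 10))*57 = (2*10*12)*57 = 240*57 = 13680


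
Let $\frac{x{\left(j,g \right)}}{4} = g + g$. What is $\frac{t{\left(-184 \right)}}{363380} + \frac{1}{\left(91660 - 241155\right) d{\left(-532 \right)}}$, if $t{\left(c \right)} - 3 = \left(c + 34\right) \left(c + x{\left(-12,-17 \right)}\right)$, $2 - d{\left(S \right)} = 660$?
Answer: $\frac{472194554651}{3574485845980} \approx 0.1321$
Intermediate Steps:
$d{\left(S \right)} = -658$ ($d{\left(S \right)} = 2 - 660 = -658$)
$x{\left(j,g \right)} = 8 g$ ($x{\left(j,g \right)} = 4 \left(g + g\right) = 4 \cdot 2 g = 8 g$)
$t{\left(c \right)} = 3 + \left(-136 + c\right) \left(34 + c\right)$ ($t{\left(c \right)} = 3 + \left(c + 34\right) \left(c + 8 \left(-17\right)\right) = 3 + \left(34 + c\right) \left(c - 136\right) = 3 + \left(34 + c\right) \left(-136 + c\right) = 3 + \left(-136 + c\right) \left(34 + c\right)$)
$\frac{t{\left(-184 \right)}}{363380} + \frac{1}{\left(91660 - 241155\right) d{\left(-532 \right)}} = \frac{-4621 + \left(-184\right)^{2} - -18768}{363380} + \frac{1}{\left(91660 - 241155\right) \left(-658\right)} = \left(-4621 + 33856 + 18768\right) \frac{1}{363380} + \frac{1}{-149495} \left(- \frac{1}{658}\right) = 48003 \cdot \frac{1}{363380} - - \frac{1}{98367710} = \frac{48003}{363380} + \frac{1}{98367710} = \frac{472194554651}{3574485845980}$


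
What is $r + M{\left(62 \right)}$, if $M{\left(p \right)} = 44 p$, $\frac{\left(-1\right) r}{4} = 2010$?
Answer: $-5312$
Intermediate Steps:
$r = -8040$ ($r = \left(-4\right) 2010 = -8040$)
$r + M{\left(62 \right)} = -8040 + 44 \cdot 62 = -8040 + 2728 = -5312$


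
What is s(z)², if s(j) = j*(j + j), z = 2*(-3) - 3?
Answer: 26244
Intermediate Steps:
z = -9 (z = -6 - 3 = -9)
s(j) = 2*j² (s(j) = j*(2*j) = 2*j²)
s(z)² = (2*(-9)²)² = (2*81)² = 162² = 26244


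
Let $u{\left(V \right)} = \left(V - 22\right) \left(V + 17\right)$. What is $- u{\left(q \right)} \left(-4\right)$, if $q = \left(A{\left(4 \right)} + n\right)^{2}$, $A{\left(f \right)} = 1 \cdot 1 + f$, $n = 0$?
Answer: $504$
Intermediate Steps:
$A{\left(f \right)} = 1 + f$
$q = 25$ ($q = \left(\left(1 + 4\right) + 0\right)^{2} = \left(5 + 0\right)^{2} = 5^{2} = 25$)
$u{\left(V \right)} = \left(-22 + V\right) \left(17 + V\right)$
$- u{\left(q \right)} \left(-4\right) = - \left(-374 + 25^{2} - 125\right) \left(-4\right) = - \left(-374 + 625 - 125\right) \left(-4\right) = - 126 \left(-4\right) = \left(-1\right) \left(-504\right) = 504$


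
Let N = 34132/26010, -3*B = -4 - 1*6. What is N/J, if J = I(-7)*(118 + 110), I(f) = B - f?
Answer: 8533/15319890 ≈ 0.00055699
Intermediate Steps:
B = 10/3 (B = -(-4 - 1*6)/3 = -(-4 - 6)/3 = -⅓*(-10) = 10/3 ≈ 3.3333)
I(f) = 10/3 - f
N = 17066/13005 (N = 34132*(1/26010) = 17066/13005 ≈ 1.3123)
J = 2356 (J = (10/3 - 1*(-7))*(118 + 110) = (10/3 + 7)*228 = (31/3)*228 = 2356)
N/J = (17066/13005)/2356 = (17066/13005)*(1/2356) = 8533/15319890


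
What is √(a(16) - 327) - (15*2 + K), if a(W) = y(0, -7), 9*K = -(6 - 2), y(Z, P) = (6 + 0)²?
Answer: -266/9 + I*√291 ≈ -29.556 + 17.059*I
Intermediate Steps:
y(Z, P) = 36 (y(Z, P) = 6² = 36)
K = -4/9 (K = (-(6 - 2))/9 = (-1*4)/9 = (⅑)*(-4) = -4/9 ≈ -0.44444)
a(W) = 36
√(a(16) - 327) - (15*2 + K) = √(36 - 327) - (15*2 - 4/9) = √(-291) - (30 - 4/9) = I*√291 - 1*266/9 = I*√291 - 266/9 = -266/9 + I*√291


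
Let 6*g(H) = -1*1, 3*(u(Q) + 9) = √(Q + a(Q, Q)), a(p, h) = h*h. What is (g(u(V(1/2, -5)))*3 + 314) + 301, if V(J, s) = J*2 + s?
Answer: 1229/2 ≈ 614.50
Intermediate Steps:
V(J, s) = s + 2*J (V(J, s) = 2*J + s = s + 2*J)
a(p, h) = h²
u(Q) = -9 + √(Q + Q²)/3
g(H) = -⅙ (g(H) = (-1*1)/6 = (⅙)*(-1) = -⅙)
(g(u(V(1/2, -5)))*3 + 314) + 301 = (-⅙*3 + 314) + 301 = (-½ + 314) + 301 = 627/2 + 301 = 1229/2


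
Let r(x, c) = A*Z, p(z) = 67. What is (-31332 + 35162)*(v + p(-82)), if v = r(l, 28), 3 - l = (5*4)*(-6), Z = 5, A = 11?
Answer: 467260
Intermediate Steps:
l = 123 (l = 3 - 5*4*(-6) = 3 - 20*(-6) = 3 - 1*(-120) = 3 + 120 = 123)
r(x, c) = 55 (r(x, c) = 11*5 = 55)
v = 55
(-31332 + 35162)*(v + p(-82)) = (-31332 + 35162)*(55 + 67) = 3830*122 = 467260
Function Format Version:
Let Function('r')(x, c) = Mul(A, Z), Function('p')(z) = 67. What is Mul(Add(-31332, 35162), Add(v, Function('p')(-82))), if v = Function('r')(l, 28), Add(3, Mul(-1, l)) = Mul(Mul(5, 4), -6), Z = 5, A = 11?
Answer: 467260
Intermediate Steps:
l = 123 (l = Add(3, Mul(-1, Mul(Mul(5, 4), -6))) = Add(3, Mul(-1, Mul(20, -6))) = Add(3, Mul(-1, -120)) = Add(3, 120) = 123)
Function('r')(x, c) = 55 (Function('r')(x, c) = Mul(11, 5) = 55)
v = 55
Mul(Add(-31332, 35162), Add(v, Function('p')(-82))) = Mul(Add(-31332, 35162), Add(55, 67)) = Mul(3830, 122) = 467260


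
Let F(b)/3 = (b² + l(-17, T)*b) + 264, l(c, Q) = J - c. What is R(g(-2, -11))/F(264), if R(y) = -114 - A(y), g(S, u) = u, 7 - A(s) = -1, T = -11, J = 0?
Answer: -61/111672 ≈ -0.00054624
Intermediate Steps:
A(s) = 8 (A(s) = 7 - 1*(-1) = 7 + 1 = 8)
l(c, Q) = -c (l(c, Q) = 0 - c = -c)
R(y) = -122 (R(y) = -114 - 1*8 = -114 - 8 = -122)
F(b) = 792 + 3*b² + 51*b (F(b) = 3*((b² + (-1*(-17))*b) + 264) = 3*((b² + 17*b) + 264) = 3*(264 + b² + 17*b) = 792 + 3*b² + 51*b)
R(g(-2, -11))/F(264) = -122/(792 + 3*264² + 51*264) = -122/(792 + 3*69696 + 13464) = -122/(792 + 209088 + 13464) = -122/223344 = -122*1/223344 = -61/111672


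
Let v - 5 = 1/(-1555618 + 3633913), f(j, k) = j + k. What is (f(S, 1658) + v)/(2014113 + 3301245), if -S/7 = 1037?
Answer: -11630138819/11046881954610 ≈ -0.0010528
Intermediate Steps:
S = -7259 (S = -7*1037 = -7259)
v = 10391476/2078295 (v = 5 + 1/(-1555618 + 3633913) = 5 + 1/2078295 = 10391476/2078295 ≈ 5.0000)
(f(S, 1658) + v)/(2014113 + 3301245) = ((-7259 + 1658) + 10391476/2078295)/(2014113 + 3301245) = (-5601 + 10391476/2078295)/5315358 = -11630138819/2078295*1/5315358 = -11630138819/11046881954610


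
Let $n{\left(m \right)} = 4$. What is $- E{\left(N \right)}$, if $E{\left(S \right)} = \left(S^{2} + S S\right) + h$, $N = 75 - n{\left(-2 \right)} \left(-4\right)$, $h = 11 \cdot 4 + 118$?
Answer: $-16724$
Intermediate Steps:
$h = 162$ ($h = 44 + 118 = 162$)
$N = 91$ ($N = 75 - 4 \left(-4\right) = 75 - -16 = 75 + 16 = 91$)
$E{\left(S \right)} = 162 + 2 S^{2}$ ($E{\left(S \right)} = \left(S^{2} + S S\right) + 162 = \left(S^{2} + S^{2}\right) + 162 = 2 S^{2} + 162 = 162 + 2 S^{2}$)
$- E{\left(N \right)} = - (162 + 2 \cdot 91^{2}) = - (162 + 2 \cdot 8281) = - (162 + 16562) = \left(-1\right) 16724 = -16724$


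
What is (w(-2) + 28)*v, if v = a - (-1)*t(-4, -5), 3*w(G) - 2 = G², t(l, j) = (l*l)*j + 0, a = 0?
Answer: -2400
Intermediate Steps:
t(l, j) = j*l² (t(l, j) = l²*j + 0 = j*l² + 0 = j*l²)
w(G) = ⅔ + G²/3
v = -80 (v = 0 - (-1)*(-5*(-4)²) = 0 - (-1)*(-5*16) = 0 - (-1)*(-80) = 0 - 1*80 = 0 - 80 = -80)
(w(-2) + 28)*v = ((⅔ + (⅓)*(-2)²) + 28)*(-80) = ((⅔ + (⅓)*4) + 28)*(-80) = ((⅔ + 4/3) + 28)*(-80) = (2 + 28)*(-80) = 30*(-80) = -2400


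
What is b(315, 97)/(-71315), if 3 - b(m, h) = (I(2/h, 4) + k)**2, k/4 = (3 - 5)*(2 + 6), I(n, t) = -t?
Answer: 4621/71315 ≈ 0.064797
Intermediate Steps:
k = -64 (k = 4*((3 - 5)*(2 + 6)) = 4*(-2*8) = 4*(-16) = -64)
b(m, h) = -4621 (b(m, h) = 3 - (-1*4 - 64)**2 = 3 - (-4 - 64)**2 = 3 - 1*(-68)**2 = 3 - 1*4624 = 3 - 4624 = -4621)
b(315, 97)/(-71315) = -4621/(-71315) = -4621*(-1/71315) = 4621/71315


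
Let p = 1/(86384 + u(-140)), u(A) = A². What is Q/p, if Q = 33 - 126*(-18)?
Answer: 243869184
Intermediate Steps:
p = 1/105984 (p = 1/(86384 + (-140)²) = 1/(86384 + 19600) = 1/105984 ≈ 9.4354e-6)
Q = 2301 (Q = 33 + 2268 = 2301)
Q/p = 2301/(1/105984) = 2301*105984 = 243869184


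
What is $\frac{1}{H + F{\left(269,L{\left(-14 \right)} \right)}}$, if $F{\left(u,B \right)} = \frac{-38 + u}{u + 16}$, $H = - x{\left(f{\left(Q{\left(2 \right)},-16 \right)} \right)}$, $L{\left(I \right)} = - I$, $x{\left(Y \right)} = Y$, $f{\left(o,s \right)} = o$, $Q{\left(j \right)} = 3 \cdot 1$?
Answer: $- \frac{95}{208} \approx -0.45673$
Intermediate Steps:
$Q{\left(j \right)} = 3$
$H = -3$ ($H = \left(-1\right) 3 = -3$)
$F{\left(u,B \right)} = \frac{-38 + u}{16 + u}$
$\frac{1}{H + F{\left(269,L{\left(-14 \right)} \right)}} = \frac{1}{-3 + \frac{-38 + 269}{16 + 269}} = \frac{1}{-3 + \frac{1}{285} \cdot 231} = \frac{1}{-3 + \frac{77}{95}} = \frac{1}{- \frac{208}{95}} = - \frac{95}{208}$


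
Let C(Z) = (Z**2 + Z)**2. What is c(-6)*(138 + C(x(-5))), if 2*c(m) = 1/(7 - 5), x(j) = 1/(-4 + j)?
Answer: 452741/13122 ≈ 34.502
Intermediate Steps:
C(Z) = (Z + Z**2)**2
c(m) = 1/4 (c(m) = 1/(2*(7 - 5)) = (1/2)/2 = (1/2)*(1/2) = 1/4)
c(-6)*(138 + C(x(-5))) = (138 + (1/(-4 - 5))**2*(1 + 1/(-4 - 5))**2)/4 = (138 + (1/(-9))**2*(1 + 1/(-9))**2)/4 = (138 + (-1/9)**2*(1 - 1/9)**2)/4 = (138 + (8/9)**2/81)/4 = (138 + (1/81)*(64/81))/4 = (138 + 64/6561)/4 = (1/4)*(905482/6561) = 452741/13122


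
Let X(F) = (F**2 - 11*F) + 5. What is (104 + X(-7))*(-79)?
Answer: -18565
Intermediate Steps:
X(F) = 5 + F**2 - 11*F
(104 + X(-7))*(-79) = (104 + (5 + (-7)**2 - 11*(-7)))*(-79) = (104 + (5 + 49 + 77))*(-79) = (104 + 131)*(-79) = 235*(-79) = -18565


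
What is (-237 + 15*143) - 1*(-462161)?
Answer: 464069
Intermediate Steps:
(-237 + 15*143) - 1*(-462161) = (-237 + 2145) + 462161 = 1908 + 462161 = 464069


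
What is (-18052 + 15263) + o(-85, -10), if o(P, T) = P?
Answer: -2874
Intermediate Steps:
(-18052 + 15263) + o(-85, -10) = (-18052 + 15263) - 85 = -2789 - 85 = -2874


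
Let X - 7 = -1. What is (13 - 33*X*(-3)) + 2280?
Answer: 2887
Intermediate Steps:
X = 6 (X = 7 - 1 = 6)
(13 - 33*X*(-3)) + 2280 = (13 - 198*(-3)) + 2280 = (13 - 33*(-18)) + 2280 = (13 + 594) + 2280 = 607 + 2280 = 2887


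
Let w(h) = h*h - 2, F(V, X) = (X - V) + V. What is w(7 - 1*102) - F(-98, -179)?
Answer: 9202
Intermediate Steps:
F(V, X) = X
w(h) = -2 + h² (w(h) = h² - 2 = -2 + h²)
w(7 - 1*102) - F(-98, -179) = (-2 + (7 - 1*102)²) - 1*(-179) = (-2 + (7 - 102)²) + 179 = (-2 + (-95)²) + 179 = (-2 + 9025) + 179 = 9023 + 179 = 9202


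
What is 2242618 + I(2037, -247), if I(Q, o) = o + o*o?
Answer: 2303380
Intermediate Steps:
I(Q, o) = o + o²
2242618 + I(2037, -247) = 2242618 - 247*(1 - 247) = 2242618 - 247*(-246) = 2242618 + 60762 = 2303380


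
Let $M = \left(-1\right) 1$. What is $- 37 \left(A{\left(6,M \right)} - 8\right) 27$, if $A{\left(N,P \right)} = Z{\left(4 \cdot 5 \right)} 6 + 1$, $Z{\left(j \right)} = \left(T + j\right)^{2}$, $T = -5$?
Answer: $-1341657$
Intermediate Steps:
$M = -1$
$Z{\left(j \right)} = \left(-5 + j\right)^{2}$
$A{\left(N,P \right)} = 1351$ ($A{\left(N,P \right)} = \left(-5 + 4 \cdot 5\right)^{2} \cdot 6 + 1 = \left(-5 + 20\right)^{2} \cdot 6 + 1 = 15^{2} \cdot 6 + 1 = 225 \cdot 6 + 1 = 1350 + 1 = 1351$)
$- 37 \left(A{\left(6,M \right)} - 8\right) 27 = - 37 \left(1351 - 8\right) 27 = \left(-37\right) 1343 \cdot 27 = \left(-49691\right) 27 = -1341657$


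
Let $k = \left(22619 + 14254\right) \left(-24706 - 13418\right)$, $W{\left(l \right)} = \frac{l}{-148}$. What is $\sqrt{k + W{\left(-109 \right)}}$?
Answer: $\frac{13 i \sqrt{45549505751}}{74} \approx 37493.0 i$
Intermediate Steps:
$W{\left(l \right)} = - \frac{l}{148}$ ($W{\left(l \right)} = l \left(- \frac{1}{148}\right) = - \frac{l}{148}$)
$k = -1405746252$ ($k = 36873 \left(-38124\right) = -1405746252$)
$\sqrt{k + W{\left(-109 \right)}} = \sqrt{-1405746252 - - \frac{109}{148}} = \sqrt{-1405746252 + \frac{109}{148}} = \sqrt{- \frac{208050445187}{148}} = \frac{13 i \sqrt{45549505751}}{74}$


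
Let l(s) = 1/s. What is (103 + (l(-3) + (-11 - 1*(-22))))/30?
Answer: 341/90 ≈ 3.7889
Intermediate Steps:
(103 + (l(-3) + (-11 - 1*(-22))))/30 = (103 + (1/(-3) + (-11 - 1*(-22))))/30 = (103 + (-1/3 + (-11 + 22)))*(1/30) = (103 + (-1/3 + 11))*(1/30) = (103 + 32/3)*(1/30) = (341/3)*(1/30) = 341/90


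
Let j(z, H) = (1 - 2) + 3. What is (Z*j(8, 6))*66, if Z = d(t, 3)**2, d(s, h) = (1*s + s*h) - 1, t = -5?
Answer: 58212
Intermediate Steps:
d(s, h) = -1 + s + h*s (d(s, h) = (s + h*s) - 1 = -1 + s + h*s)
j(z, H) = 2 (j(z, H) = -1 + 3 = 2)
Z = 441 (Z = (-1 - 5 + 3*(-5))**2 = (-1 - 5 - 15)**2 = (-21)**2 = 441)
(Z*j(8, 6))*66 = (441*2)*66 = 882*66 = 58212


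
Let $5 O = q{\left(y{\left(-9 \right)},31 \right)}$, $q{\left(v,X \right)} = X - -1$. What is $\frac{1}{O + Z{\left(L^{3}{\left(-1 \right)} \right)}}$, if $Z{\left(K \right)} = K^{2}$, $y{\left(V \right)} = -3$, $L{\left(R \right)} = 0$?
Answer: $\frac{5}{32} \approx 0.15625$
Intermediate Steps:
$q{\left(v,X \right)} = 1 + X$ ($q{\left(v,X \right)} = X + 1 = 1 + X$)
$O = \frac{32}{5}$ ($O = \frac{1 + 31}{5} = \frac{1}{5} \cdot 32 = \frac{32}{5} \approx 6.4$)
$\frac{1}{O + Z{\left(L^{3}{\left(-1 \right)} \right)}} = \frac{1}{\frac{32}{5} + \left(0^{3}\right)^{2}} = \frac{1}{\frac{32}{5} + 0^{2}} = \frac{1}{\frac{32}{5} + 0} = \frac{1}{\frac{32}{5}} = \frac{5}{32}$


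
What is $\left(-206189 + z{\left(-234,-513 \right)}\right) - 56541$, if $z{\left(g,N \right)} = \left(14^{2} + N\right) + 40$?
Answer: $-263007$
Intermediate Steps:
$z{\left(g,N \right)} = 236 + N$ ($z{\left(g,N \right)} = \left(196 + N\right) + 40 = 236 + N$)
$\left(-206189 + z{\left(-234,-513 \right)}\right) - 56541 = \left(-206189 + \left(236 - 513\right)\right) - 56541 = \left(-206189 - 277\right) - 56541 = -206466 - 56541 = -263007$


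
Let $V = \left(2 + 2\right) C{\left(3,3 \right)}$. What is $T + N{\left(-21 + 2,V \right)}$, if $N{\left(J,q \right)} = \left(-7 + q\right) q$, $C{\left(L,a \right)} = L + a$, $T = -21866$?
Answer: $-21458$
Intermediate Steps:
$V = 24$ ($V = \left(2 + 2\right) \left(3 + 3\right) = 4 \cdot 6 = 24$)
$N{\left(J,q \right)} = q \left(-7 + q\right)$
$T + N{\left(-21 + 2,V \right)} = -21866 + 24 \left(-7 + 24\right) = -21866 + 24 \cdot 17 = -21866 + 408 = -21458$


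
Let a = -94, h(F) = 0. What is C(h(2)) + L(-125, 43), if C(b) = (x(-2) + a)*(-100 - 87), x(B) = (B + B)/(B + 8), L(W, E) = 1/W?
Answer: 6638497/375 ≈ 17703.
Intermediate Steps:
x(B) = 2*B/(8 + B) (x(B) = (2*B)/(8 + B) = 2*B/(8 + B))
C(b) = 53108/3 (C(b) = (2*(-2)/(8 - 2) - 94)*(-100 - 87) = (2*(-2)/6 - 94)*(-187) = (2*(-2)*(⅙) - 94)*(-187) = (-⅔ - 94)*(-187) = -284/3*(-187) = 53108/3)
C(h(2)) + L(-125, 43) = 53108/3 + 1/(-125) = 53108/3 - 1/125 = 6638497/375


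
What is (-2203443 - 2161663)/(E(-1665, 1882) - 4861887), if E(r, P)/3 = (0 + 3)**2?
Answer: 2182553/2430930 ≈ 0.89783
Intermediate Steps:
E(r, P) = 27 (E(r, P) = 3*(0 + 3)**2 = 3*3**2 = 3*9 = 27)
(-2203443 - 2161663)/(E(-1665, 1882) - 4861887) = (-2203443 - 2161663)/(27 - 4861887) = -4365106/(-4861860) = -4365106*(-1/4861860) = 2182553/2430930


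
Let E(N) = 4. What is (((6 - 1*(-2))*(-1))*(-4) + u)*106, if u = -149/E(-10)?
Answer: -1113/2 ≈ -556.50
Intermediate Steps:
u = -149/4 ≈ -37.250
(((6 - 1*(-2))*(-1))*(-4) + u)*106 = (((6 - 1*(-2))*(-1))*(-4) - 149/4)*106 = (((6 + 2)*(-1))*(-4) - 149/4)*106 = ((8*(-1))*(-4) - 149/4)*106 = (-8*(-4) - 149/4)*106 = (32 - 149/4)*106 = -21/4*106 = -1113/2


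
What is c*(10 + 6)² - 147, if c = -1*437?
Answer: -112019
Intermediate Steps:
c = -437
c*(10 + 6)² - 147 = -437*(10 + 6)² - 147 = -437*16² - 147 = -437*256 - 147 = -111872 - 147 = -112019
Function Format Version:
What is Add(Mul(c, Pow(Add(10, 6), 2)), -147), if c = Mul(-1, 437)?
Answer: -112019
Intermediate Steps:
c = -437
Add(Mul(c, Pow(Add(10, 6), 2)), -147) = Add(Mul(-437, Pow(Add(10, 6), 2)), -147) = Add(Mul(-437, Pow(16, 2)), -147) = Add(Mul(-437, 256), -147) = Add(-111872, -147) = -112019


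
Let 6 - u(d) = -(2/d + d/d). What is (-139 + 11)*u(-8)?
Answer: -864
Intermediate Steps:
u(d) = 7 + 2/d (u(d) = 6 - (-1)*(2/d + d/d) = 6 - (-1)*(2/d + 1) = 6 - (-1)*(1 + 2/d) = 6 - (-1 - 2/d) = 6 + (1 + 2/d) = 7 + 2/d)
(-139 + 11)*u(-8) = (-139 + 11)*(7 + 2/(-8)) = -128*(7 + 2*(-⅛)) = -128*(7 - ¼) = -128*27/4 = -864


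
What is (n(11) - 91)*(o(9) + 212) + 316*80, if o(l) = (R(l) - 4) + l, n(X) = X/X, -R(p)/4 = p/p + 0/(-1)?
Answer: 6110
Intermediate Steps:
R(p) = -4 (R(p) = -4*(p/p + 0/(-1)) = -4*(1 + 0*(-1)) = -4*(1 + 0) = -4*1 = -4)
n(X) = 1
o(l) = -8 + l (o(l) = (-4 - 4) + l = -8 + l)
(n(11) - 91)*(o(9) + 212) + 316*80 = (1 - 91)*((-8 + 9) + 212) + 316*80 = -90*(1 + 212) + 25280 = -90*213 + 25280 = -19170 + 25280 = 6110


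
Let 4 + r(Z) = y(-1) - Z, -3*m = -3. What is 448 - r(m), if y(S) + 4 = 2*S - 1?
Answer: 460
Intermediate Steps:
y(S) = -5 + 2*S (y(S) = -4 + (2*S - 1) = -4 + (-1 + 2*S) = -5 + 2*S)
m = 1 (m = -1/3*(-3) = 1)
r(Z) = -11 - Z (r(Z) = -4 + ((-5 + 2*(-1)) - Z) = -4 + ((-5 - 2) - Z) = -4 + (-7 - Z) = -11 - Z)
448 - r(m) = 448 - (-11 - 1*1) = 448 - (-11 - 1) = 448 - 1*(-12) = 448 + 12 = 460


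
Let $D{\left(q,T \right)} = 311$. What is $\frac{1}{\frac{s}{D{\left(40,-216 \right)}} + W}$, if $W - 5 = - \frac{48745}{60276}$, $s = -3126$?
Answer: $- \frac{18745836}{109853291} \approx -0.17064$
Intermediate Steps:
$W = \frac{252635}{60276}$ ($W = 5 - \frac{48745}{60276} = \frac{252635}{60276} \approx 4.1913$)
$\frac{1}{\frac{s}{D{\left(40,-216 \right)}} + W} = \frac{1}{- \frac{3126}{311} + \frac{252635}{60276}} = \frac{1}{- \frac{109853291}{18745836}} = - \frac{18745836}{109853291}$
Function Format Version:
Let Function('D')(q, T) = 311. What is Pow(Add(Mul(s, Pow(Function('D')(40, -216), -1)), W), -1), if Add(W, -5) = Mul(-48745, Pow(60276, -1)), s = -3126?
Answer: Rational(-18745836, 109853291) ≈ -0.17064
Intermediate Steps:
W = Rational(252635, 60276) (W = Add(5, Mul(-48745, Pow(60276, -1))) = Add(5, Mul(-48745, Rational(1, 60276))) = Add(5, Rational(-48745, 60276)) = Rational(252635, 60276) ≈ 4.1913)
Pow(Add(Mul(s, Pow(Function('D')(40, -216), -1)), W), -1) = Pow(Add(Mul(-3126, Pow(311, -1)), Rational(252635, 60276)), -1) = Pow(Add(Mul(-3126, Rational(1, 311)), Rational(252635, 60276)), -1) = Pow(Add(Rational(-3126, 311), Rational(252635, 60276)), -1) = Pow(Rational(-109853291, 18745836), -1) = Rational(-18745836, 109853291)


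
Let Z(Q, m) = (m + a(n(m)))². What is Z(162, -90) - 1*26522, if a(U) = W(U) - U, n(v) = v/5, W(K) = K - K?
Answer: -21338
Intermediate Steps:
W(K) = 0
n(v) = v/5 (n(v) = v*(⅕) = v/5)
a(U) = -U (a(U) = 0 - U = -U)
Z(Q, m) = 16*m²/25 (Z(Q, m) = (m - m/5)² = (4*m/5)² = 16*m²/25)
Z(162, -90) - 1*26522 = (16/25)*(-90)² - 1*26522 = (16/25)*8100 - 26522 = 5184 - 26522 = -21338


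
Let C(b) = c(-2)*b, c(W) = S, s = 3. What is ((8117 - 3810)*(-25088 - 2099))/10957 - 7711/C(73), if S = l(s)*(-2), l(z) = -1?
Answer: -17180273141/1599722 ≈ -10740.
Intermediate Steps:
S = 2 (S = -1*(-2) = 2)
c(W) = 2
C(b) = 2*b
((8117 - 3810)*(-25088 - 2099))/10957 - 7711/C(73) = ((8117 - 3810)*(-25088 - 2099))/10957 - 7711/(2*73) = (4307*(-27187))*(1/10957) - 7711/146 = -117094409*1/10957 - 7711*1/146 = -117094409/10957 - 7711/146 = -17180273141/1599722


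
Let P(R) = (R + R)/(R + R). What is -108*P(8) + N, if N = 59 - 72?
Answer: -121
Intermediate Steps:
P(R) = 1 (P(R) = (2*R)/((2*R)) = (2*R)*(1/(2*R)) = 1)
N = -13
-108*P(8) + N = -108*1 - 13 = -108 - 13 = -121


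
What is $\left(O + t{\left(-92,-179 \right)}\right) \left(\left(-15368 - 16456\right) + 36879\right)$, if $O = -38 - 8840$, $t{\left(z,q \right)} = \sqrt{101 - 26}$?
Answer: $-44878290 + 25275 \sqrt{3} \approx -4.4834 \cdot 10^{7}$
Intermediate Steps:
$t{\left(z,q \right)} = 5 \sqrt{3}$ ($t{\left(z,q \right)} = \sqrt{75} = 5 \sqrt{3}$)
$O = -8878$ ($O = -38 - 8840 = -8878$)
$\left(O + t{\left(-92,-179 \right)}\right) \left(\left(-15368 - 16456\right) + 36879\right) = \left(-8878 + 5 \sqrt{3}\right) \left(\left(-15368 - 16456\right) + 36879\right) = \left(-8878 + 5 \sqrt{3}\right) \left(-31824 + 36879\right) = \left(-8878 + 5 \sqrt{3}\right) 5055 = -44878290 + 25275 \sqrt{3}$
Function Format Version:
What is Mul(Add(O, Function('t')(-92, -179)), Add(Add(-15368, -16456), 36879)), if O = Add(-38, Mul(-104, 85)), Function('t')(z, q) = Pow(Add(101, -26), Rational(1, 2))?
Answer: Add(-44878290, Mul(25275, Pow(3, Rational(1, 2)))) ≈ -4.4834e+7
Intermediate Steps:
Function('t')(z, q) = Mul(5, Pow(3, Rational(1, 2))) (Function('t')(z, q) = Pow(75, Rational(1, 2)) = Mul(5, Pow(3, Rational(1, 2))))
O = -8878 (O = Add(-38, -8840) = -8878)
Mul(Add(O, Function('t')(-92, -179)), Add(Add(-15368, -16456), 36879)) = Mul(Add(-8878, Mul(5, Pow(3, Rational(1, 2)))), Add(Add(-15368, -16456), 36879)) = Mul(Add(-8878, Mul(5, Pow(3, Rational(1, 2)))), Add(-31824, 36879)) = Mul(Add(-8878, Mul(5, Pow(3, Rational(1, 2)))), 5055) = Add(-44878290, Mul(25275, Pow(3, Rational(1, 2))))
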